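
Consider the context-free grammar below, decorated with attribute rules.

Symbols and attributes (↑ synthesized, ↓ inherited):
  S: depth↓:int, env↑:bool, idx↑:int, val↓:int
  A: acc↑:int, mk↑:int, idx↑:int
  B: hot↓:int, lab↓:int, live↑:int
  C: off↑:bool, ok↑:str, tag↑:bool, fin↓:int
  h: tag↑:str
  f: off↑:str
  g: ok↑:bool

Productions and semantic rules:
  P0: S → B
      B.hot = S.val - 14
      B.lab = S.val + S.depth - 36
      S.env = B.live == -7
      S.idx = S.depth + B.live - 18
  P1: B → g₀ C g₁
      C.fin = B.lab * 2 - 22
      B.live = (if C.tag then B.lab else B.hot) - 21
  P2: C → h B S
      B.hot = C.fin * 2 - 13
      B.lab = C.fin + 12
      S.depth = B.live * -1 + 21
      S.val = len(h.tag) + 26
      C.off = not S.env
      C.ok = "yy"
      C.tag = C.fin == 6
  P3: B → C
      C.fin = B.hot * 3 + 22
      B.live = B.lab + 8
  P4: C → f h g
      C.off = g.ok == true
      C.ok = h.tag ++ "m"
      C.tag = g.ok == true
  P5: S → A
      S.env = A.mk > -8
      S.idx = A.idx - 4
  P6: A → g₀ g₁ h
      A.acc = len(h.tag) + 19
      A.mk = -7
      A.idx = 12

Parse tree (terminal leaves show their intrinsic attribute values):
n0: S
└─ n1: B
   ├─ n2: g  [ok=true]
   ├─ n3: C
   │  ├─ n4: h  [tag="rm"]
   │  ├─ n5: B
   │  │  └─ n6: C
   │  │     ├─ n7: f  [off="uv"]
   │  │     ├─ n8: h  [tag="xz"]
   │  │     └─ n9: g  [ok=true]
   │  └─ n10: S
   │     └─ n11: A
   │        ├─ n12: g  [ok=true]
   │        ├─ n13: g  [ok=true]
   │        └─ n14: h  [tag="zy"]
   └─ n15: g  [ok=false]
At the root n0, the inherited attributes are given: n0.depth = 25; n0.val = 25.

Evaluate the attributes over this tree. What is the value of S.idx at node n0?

0

1. n0.depth = 25  [given at root]
2. n0.val = 25  [given at root]
3. n1.hot = 11  [S.val - 14]
4. n1.lab = 14  [S.val + S.depth - 36]
5. n2.ok = true  [terminal]
6. n3.fin = 6  [B.lab * 2 - 22]
7. n4.tag = "rm"  [terminal]
8. n5.hot = -1  [C.fin * 2 - 13]
9. n5.lab = 18  [C.fin + 12]
10. n6.fin = 19  [B.hot * 3 + 22]
11. n7.off = "uv"  [terminal]
12. n8.tag = "xz"  [terminal]
13. n9.ok = true  [terminal]
14. n6.off = true  [g.ok == true]
15. n6.ok = "xzm"  [h.tag ++ "m"]
16. n6.tag = true  [g.ok == true]
17. n5.live = 26  [B.lab + 8]
18. n10.depth = -5  [B.live * -1 + 21]
19. n10.val = 28  [len(h.tag) + 26]
20. n12.ok = true  [terminal]
21. n13.ok = true  [terminal]
22. n14.tag = "zy"  [terminal]
23. n11.acc = 21  [len(h.tag) + 19]
24. n11.mk = -7  [-7]
25. n11.idx = 12  [12]
26. n10.env = true  [A.mk > -8]
27. n10.idx = 8  [A.idx - 4]
28. n3.off = false  [not S.env]
29. n3.ok = "yy"  ["yy"]
30. n3.tag = true  [C.fin == 6]
31. n15.ok = false  [terminal]
32. n1.live = -7  [(if C.tag then B.lab else B.hot) - 21]
33. n0.env = true  [B.live == -7]
34. n0.idx = 0  [S.depth + B.live - 18]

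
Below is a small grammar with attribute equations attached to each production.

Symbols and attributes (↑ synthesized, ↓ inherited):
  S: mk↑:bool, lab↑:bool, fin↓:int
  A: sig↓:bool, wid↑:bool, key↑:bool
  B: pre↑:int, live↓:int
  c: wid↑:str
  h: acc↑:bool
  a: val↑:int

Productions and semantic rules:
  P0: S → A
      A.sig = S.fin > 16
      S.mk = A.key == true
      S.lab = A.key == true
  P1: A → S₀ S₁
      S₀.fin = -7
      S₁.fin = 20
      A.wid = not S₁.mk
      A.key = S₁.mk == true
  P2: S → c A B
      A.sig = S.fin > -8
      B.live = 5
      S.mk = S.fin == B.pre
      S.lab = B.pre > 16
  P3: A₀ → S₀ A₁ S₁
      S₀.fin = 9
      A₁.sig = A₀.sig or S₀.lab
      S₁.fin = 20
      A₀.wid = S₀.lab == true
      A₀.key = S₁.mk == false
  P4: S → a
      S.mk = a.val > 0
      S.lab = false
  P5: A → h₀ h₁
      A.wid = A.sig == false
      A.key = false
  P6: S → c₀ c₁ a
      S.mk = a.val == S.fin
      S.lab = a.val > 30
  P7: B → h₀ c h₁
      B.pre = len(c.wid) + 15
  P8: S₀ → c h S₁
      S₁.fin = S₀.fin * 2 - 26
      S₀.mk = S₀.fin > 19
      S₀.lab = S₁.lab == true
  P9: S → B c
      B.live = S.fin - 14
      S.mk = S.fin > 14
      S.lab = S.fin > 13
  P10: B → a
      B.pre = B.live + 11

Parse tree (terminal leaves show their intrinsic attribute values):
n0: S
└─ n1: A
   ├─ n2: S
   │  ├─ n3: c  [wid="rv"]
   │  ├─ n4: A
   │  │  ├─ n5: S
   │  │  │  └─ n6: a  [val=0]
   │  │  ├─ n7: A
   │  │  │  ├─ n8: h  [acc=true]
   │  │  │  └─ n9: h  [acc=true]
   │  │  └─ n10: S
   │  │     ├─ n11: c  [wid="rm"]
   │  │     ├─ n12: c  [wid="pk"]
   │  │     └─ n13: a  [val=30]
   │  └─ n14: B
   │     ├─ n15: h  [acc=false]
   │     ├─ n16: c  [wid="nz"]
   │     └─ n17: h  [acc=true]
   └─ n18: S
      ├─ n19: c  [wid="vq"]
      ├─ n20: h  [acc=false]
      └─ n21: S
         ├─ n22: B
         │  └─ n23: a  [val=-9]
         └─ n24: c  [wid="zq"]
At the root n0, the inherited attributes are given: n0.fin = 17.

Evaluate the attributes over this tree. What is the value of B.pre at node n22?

11

1. n0.fin = 17  [given at root]
2. n1.sig = true  [S.fin > 16]
3. n2.fin = -7  [-7]
4. n3.wid = "rv"  [terminal]
5. n4.sig = true  [S.fin > -8]
6. n5.fin = 9  [9]
7. n6.val = 0  [terminal]
8. n5.mk = false  [a.val > 0]
9. n5.lab = false  [false]
10. n7.sig = true  [A₀.sig or S₀.lab]
11. n8.acc = true  [terminal]
12. n9.acc = true  [terminal]
13. n7.wid = false  [A.sig == false]
14. n7.key = false  [false]
15. n10.fin = 20  [20]
16. n11.wid = "rm"  [terminal]
17. n12.wid = "pk"  [terminal]
18. n13.val = 30  [terminal]
19. n10.mk = false  [a.val == S.fin]
20. n10.lab = false  [a.val > 30]
21. n4.wid = false  [S₀.lab == true]
22. n4.key = true  [S₁.mk == false]
23. n14.live = 5  [5]
24. n15.acc = false  [terminal]
25. n16.wid = "nz"  [terminal]
26. n17.acc = true  [terminal]
27. n14.pre = 17  [len(c.wid) + 15]
28. n2.mk = false  [S.fin == B.pre]
29. n2.lab = true  [B.pre > 16]
30. n18.fin = 20  [20]
31. n19.wid = "vq"  [terminal]
32. n20.acc = false  [terminal]
33. n21.fin = 14  [S₀.fin * 2 - 26]
34. n22.live = 0  [S.fin - 14]
35. n23.val = -9  [terminal]
36. n22.pre = 11  [B.live + 11]
37. n24.wid = "zq"  [terminal]
38. n21.mk = false  [S.fin > 14]
39. n21.lab = true  [S.fin > 13]
40. n18.mk = true  [S₀.fin > 19]
41. n18.lab = true  [S₁.lab == true]
42. n1.wid = false  [not S₁.mk]
43. n1.key = true  [S₁.mk == true]
44. n0.mk = true  [A.key == true]
45. n0.lab = true  [A.key == true]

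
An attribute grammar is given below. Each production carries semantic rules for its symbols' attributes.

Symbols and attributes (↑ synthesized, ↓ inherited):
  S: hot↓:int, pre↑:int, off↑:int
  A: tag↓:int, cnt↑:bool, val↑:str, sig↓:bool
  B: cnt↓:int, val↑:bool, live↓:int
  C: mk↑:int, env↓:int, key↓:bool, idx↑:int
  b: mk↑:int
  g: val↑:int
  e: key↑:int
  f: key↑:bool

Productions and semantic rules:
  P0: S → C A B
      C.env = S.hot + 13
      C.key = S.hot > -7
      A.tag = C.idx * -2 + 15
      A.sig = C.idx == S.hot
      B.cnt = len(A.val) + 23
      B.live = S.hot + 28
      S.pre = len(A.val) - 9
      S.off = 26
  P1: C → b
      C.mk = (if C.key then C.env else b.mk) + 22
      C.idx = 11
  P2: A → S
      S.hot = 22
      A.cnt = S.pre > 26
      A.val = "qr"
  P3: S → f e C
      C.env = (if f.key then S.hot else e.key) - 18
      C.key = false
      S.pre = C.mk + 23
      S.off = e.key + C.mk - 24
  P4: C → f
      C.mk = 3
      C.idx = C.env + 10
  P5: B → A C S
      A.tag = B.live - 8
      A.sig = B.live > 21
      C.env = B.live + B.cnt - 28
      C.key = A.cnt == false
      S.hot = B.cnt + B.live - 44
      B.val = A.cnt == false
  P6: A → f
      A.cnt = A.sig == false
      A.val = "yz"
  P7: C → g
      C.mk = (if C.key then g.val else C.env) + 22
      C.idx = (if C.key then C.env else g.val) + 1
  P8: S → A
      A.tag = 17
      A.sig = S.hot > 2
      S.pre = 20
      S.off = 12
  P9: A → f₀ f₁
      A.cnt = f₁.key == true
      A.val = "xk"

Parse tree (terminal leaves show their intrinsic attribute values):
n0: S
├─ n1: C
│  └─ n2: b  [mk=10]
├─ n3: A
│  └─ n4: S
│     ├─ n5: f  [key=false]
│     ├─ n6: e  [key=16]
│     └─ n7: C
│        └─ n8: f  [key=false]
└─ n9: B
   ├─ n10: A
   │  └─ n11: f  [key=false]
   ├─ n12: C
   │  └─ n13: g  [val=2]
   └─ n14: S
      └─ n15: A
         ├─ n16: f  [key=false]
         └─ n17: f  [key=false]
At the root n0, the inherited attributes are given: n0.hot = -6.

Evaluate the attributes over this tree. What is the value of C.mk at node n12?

1. n0.hot = -6  [given at root]
2. n1.env = 7  [S.hot + 13]
3. n1.key = true  [S.hot > -7]
4. n2.mk = 10  [terminal]
5. n1.mk = 29  [(if C.key then C.env else b.mk) + 22]
6. n1.idx = 11  [11]
7. n3.tag = -7  [C.idx * -2 + 15]
8. n3.sig = false  [C.idx == S.hot]
9. n4.hot = 22  [22]
10. n5.key = false  [terminal]
11. n6.key = 16  [terminal]
12. n7.env = -2  [(if f.key then S.hot else e.key) - 18]
13. n7.key = false  [false]
14. n8.key = false  [terminal]
15. n7.mk = 3  [3]
16. n7.idx = 8  [C.env + 10]
17. n4.pre = 26  [C.mk + 23]
18. n4.off = -5  [e.key + C.mk - 24]
19. n3.cnt = false  [S.pre > 26]
20. n3.val = "qr"  ["qr"]
21. n9.cnt = 25  [len(A.val) + 23]
22. n9.live = 22  [S.hot + 28]
23. n10.tag = 14  [B.live - 8]
24. n10.sig = true  [B.live > 21]
25. n11.key = false  [terminal]
26. n10.cnt = false  [A.sig == false]
27. n10.val = "yz"  ["yz"]
28. n12.env = 19  [B.live + B.cnt - 28]
29. n12.key = true  [A.cnt == false]
30. n13.val = 2  [terminal]
31. n12.mk = 24  [(if C.key then g.val else C.env) + 22]
32. n12.idx = 20  [(if C.key then C.env else g.val) + 1]
33. n14.hot = 3  [B.cnt + B.live - 44]
34. n15.tag = 17  [17]
35. n15.sig = true  [S.hot > 2]
36. n16.key = false  [terminal]
37. n17.key = false  [terminal]
38. n15.cnt = false  [f₁.key == true]
39. n15.val = "xk"  ["xk"]
40. n14.pre = 20  [20]
41. n14.off = 12  [12]
42. n9.val = true  [A.cnt == false]
43. n0.pre = -7  [len(A.val) - 9]
44. n0.off = 26  [26]

24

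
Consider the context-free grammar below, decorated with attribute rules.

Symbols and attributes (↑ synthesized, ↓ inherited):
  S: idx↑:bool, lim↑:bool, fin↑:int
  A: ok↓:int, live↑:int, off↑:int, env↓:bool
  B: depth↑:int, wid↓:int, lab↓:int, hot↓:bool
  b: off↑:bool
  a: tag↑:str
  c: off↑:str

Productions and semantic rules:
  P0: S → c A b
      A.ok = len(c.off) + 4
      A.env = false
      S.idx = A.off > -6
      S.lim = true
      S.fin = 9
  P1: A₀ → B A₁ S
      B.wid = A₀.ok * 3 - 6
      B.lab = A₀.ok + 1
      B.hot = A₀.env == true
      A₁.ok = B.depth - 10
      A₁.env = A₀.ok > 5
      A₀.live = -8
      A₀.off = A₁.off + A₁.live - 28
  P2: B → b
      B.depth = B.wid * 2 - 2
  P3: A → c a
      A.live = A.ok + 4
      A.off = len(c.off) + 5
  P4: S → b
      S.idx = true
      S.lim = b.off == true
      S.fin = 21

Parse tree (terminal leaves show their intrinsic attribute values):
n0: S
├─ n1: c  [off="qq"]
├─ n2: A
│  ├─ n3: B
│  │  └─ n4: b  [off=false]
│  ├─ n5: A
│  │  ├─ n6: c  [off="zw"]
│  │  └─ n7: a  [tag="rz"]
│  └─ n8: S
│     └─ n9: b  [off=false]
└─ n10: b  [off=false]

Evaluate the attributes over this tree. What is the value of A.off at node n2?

1. n1.off = "qq"  [terminal]
2. n2.ok = 6  [len(c.off) + 4]
3. n2.env = false  [false]
4. n3.wid = 12  [A₀.ok * 3 - 6]
5. n3.lab = 7  [A₀.ok + 1]
6. n3.hot = false  [A₀.env == true]
7. n4.off = false  [terminal]
8. n3.depth = 22  [B.wid * 2 - 2]
9. n5.ok = 12  [B.depth - 10]
10. n5.env = true  [A₀.ok > 5]
11. n6.off = "zw"  [terminal]
12. n7.tag = "rz"  [terminal]
13. n5.live = 16  [A.ok + 4]
14. n5.off = 7  [len(c.off) + 5]
15. n9.off = false  [terminal]
16. n8.idx = true  [true]
17. n8.lim = false  [b.off == true]
18. n8.fin = 21  [21]
19. n2.live = -8  [-8]
20. n2.off = -5  [A₁.off + A₁.live - 28]
21. n10.off = false  [terminal]
22. n0.idx = true  [A.off > -6]
23. n0.lim = true  [true]
24. n0.fin = 9  [9]

-5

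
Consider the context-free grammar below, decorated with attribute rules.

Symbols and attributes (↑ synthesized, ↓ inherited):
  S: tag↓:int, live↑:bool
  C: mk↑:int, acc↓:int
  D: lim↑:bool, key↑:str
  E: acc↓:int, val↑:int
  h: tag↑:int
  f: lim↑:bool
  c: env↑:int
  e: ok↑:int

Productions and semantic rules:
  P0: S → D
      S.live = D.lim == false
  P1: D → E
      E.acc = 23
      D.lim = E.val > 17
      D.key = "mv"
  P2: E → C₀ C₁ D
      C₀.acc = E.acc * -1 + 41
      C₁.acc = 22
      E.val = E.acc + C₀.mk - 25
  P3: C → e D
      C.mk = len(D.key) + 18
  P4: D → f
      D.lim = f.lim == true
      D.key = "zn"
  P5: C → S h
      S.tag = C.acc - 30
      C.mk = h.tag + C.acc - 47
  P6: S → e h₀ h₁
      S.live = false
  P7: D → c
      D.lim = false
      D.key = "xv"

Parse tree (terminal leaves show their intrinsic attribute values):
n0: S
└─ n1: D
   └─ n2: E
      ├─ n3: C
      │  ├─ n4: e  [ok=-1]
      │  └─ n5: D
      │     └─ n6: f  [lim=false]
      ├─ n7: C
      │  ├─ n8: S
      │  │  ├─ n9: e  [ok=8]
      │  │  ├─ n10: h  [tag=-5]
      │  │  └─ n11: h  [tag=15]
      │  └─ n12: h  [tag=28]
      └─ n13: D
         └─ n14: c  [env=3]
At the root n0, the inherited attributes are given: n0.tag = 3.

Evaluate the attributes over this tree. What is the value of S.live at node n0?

false

1. n0.tag = 3  [given at root]
2. n2.acc = 23  [23]
3. n3.acc = 18  [E.acc * -1 + 41]
4. n4.ok = -1  [terminal]
5. n6.lim = false  [terminal]
6. n5.lim = false  [f.lim == true]
7. n5.key = "zn"  ["zn"]
8. n3.mk = 20  [len(D.key) + 18]
9. n7.acc = 22  [22]
10. n8.tag = -8  [C.acc - 30]
11. n9.ok = 8  [terminal]
12. n10.tag = -5  [terminal]
13. n11.tag = 15  [terminal]
14. n8.live = false  [false]
15. n12.tag = 28  [terminal]
16. n7.mk = 3  [h.tag + C.acc - 47]
17. n14.env = 3  [terminal]
18. n13.lim = false  [false]
19. n13.key = "xv"  ["xv"]
20. n2.val = 18  [E.acc + C₀.mk - 25]
21. n1.lim = true  [E.val > 17]
22. n1.key = "mv"  ["mv"]
23. n0.live = false  [D.lim == false]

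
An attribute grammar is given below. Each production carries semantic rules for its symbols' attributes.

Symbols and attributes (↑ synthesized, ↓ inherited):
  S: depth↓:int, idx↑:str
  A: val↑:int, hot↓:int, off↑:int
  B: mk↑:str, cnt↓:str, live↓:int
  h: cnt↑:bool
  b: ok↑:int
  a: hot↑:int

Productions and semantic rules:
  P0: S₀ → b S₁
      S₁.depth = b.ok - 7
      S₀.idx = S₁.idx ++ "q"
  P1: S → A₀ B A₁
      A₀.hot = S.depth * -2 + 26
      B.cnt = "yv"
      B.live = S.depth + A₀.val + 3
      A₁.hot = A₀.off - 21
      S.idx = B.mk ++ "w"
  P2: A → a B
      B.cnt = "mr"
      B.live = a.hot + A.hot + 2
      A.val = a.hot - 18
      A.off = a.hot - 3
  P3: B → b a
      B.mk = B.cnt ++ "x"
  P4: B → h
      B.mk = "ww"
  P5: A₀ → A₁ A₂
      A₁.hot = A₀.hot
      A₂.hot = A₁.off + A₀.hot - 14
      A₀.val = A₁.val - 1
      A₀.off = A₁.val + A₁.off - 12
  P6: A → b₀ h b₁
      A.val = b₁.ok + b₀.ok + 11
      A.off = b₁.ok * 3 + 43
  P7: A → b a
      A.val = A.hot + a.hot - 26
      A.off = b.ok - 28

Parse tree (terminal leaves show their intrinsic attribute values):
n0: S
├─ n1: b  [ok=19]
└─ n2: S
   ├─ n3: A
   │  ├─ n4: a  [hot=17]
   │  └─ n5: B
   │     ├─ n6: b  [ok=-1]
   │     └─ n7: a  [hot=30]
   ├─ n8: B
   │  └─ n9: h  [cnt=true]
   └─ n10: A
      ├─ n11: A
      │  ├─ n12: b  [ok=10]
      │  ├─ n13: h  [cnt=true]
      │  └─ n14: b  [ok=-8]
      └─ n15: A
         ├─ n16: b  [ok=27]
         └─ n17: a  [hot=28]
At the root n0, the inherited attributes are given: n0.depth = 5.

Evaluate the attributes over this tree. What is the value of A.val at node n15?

0

1. n0.depth = 5  [given at root]
2. n1.ok = 19  [terminal]
3. n2.depth = 12  [b.ok - 7]
4. n3.hot = 2  [S.depth * -2 + 26]
5. n4.hot = 17  [terminal]
6. n5.cnt = "mr"  ["mr"]
7. n5.live = 21  [a.hot + A.hot + 2]
8. n6.ok = -1  [terminal]
9. n7.hot = 30  [terminal]
10. n5.mk = "mrx"  [B.cnt ++ "x"]
11. n3.val = -1  [a.hot - 18]
12. n3.off = 14  [a.hot - 3]
13. n8.cnt = "yv"  ["yv"]
14. n8.live = 14  [S.depth + A₀.val + 3]
15. n9.cnt = true  [terminal]
16. n8.mk = "ww"  ["ww"]
17. n10.hot = -7  [A₀.off - 21]
18. n11.hot = -7  [A₀.hot]
19. n12.ok = 10  [terminal]
20. n13.cnt = true  [terminal]
21. n14.ok = -8  [terminal]
22. n11.val = 13  [b₁.ok + b₀.ok + 11]
23. n11.off = 19  [b₁.ok * 3 + 43]
24. n15.hot = -2  [A₁.off + A₀.hot - 14]
25. n16.ok = 27  [terminal]
26. n17.hot = 28  [terminal]
27. n15.val = 0  [A.hot + a.hot - 26]
28. n15.off = -1  [b.ok - 28]
29. n10.val = 12  [A₁.val - 1]
30. n10.off = 20  [A₁.val + A₁.off - 12]
31. n2.idx = "www"  [B.mk ++ "w"]
32. n0.idx = "wwwq"  [S₁.idx ++ "q"]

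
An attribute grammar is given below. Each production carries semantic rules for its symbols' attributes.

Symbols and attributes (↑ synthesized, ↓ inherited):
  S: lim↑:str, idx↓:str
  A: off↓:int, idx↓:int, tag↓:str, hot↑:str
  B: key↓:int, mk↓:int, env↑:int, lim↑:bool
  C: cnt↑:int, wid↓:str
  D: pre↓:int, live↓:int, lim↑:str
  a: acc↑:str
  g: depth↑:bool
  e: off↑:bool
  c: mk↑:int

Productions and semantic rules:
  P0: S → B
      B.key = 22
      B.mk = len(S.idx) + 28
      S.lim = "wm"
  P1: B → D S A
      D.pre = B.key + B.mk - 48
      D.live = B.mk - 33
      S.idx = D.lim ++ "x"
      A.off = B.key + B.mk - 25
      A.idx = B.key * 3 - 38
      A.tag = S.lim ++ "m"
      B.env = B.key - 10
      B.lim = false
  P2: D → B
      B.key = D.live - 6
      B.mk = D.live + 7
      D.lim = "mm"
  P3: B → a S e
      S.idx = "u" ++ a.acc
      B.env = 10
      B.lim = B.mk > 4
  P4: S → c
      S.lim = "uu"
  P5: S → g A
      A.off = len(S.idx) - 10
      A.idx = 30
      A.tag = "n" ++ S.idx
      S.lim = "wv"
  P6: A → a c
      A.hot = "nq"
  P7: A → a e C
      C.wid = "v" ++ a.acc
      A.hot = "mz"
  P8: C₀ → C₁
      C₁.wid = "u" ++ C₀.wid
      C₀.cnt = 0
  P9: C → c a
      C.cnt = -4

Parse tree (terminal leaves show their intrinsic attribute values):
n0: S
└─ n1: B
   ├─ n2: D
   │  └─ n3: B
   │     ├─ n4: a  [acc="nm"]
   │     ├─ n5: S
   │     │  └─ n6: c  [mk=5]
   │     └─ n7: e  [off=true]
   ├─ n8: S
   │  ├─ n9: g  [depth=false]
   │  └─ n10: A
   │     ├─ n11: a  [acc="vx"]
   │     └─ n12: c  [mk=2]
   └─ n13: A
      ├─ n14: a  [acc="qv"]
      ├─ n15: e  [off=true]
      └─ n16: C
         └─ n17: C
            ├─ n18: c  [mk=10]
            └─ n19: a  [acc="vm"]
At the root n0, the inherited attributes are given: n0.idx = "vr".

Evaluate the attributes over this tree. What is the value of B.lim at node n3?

false

1. n0.idx = "vr"  [given at root]
2. n1.key = 22  [22]
3. n1.mk = 30  [len(S.idx) + 28]
4. n2.pre = 4  [B.key + B.mk - 48]
5. n2.live = -3  [B.mk - 33]
6. n3.key = -9  [D.live - 6]
7. n3.mk = 4  [D.live + 7]
8. n4.acc = "nm"  [terminal]
9. n5.idx = "unm"  ["u" ++ a.acc]
10. n6.mk = 5  [terminal]
11. n5.lim = "uu"  ["uu"]
12. n7.off = true  [terminal]
13. n3.env = 10  [10]
14. n3.lim = false  [B.mk > 4]
15. n2.lim = "mm"  ["mm"]
16. n8.idx = "mmx"  [D.lim ++ "x"]
17. n9.depth = false  [terminal]
18. n10.off = -7  [len(S.idx) - 10]
19. n10.idx = 30  [30]
20. n10.tag = "nmmx"  ["n" ++ S.idx]
21. n11.acc = "vx"  [terminal]
22. n12.mk = 2  [terminal]
23. n10.hot = "nq"  ["nq"]
24. n8.lim = "wv"  ["wv"]
25. n13.off = 27  [B.key + B.mk - 25]
26. n13.idx = 28  [B.key * 3 - 38]
27. n13.tag = "wvm"  [S.lim ++ "m"]
28. n14.acc = "qv"  [terminal]
29. n15.off = true  [terminal]
30. n16.wid = "vqv"  ["v" ++ a.acc]
31. n17.wid = "uvqv"  ["u" ++ C₀.wid]
32. n18.mk = 10  [terminal]
33. n19.acc = "vm"  [terminal]
34. n17.cnt = -4  [-4]
35. n16.cnt = 0  [0]
36. n13.hot = "mz"  ["mz"]
37. n1.env = 12  [B.key - 10]
38. n1.lim = false  [false]
39. n0.lim = "wm"  ["wm"]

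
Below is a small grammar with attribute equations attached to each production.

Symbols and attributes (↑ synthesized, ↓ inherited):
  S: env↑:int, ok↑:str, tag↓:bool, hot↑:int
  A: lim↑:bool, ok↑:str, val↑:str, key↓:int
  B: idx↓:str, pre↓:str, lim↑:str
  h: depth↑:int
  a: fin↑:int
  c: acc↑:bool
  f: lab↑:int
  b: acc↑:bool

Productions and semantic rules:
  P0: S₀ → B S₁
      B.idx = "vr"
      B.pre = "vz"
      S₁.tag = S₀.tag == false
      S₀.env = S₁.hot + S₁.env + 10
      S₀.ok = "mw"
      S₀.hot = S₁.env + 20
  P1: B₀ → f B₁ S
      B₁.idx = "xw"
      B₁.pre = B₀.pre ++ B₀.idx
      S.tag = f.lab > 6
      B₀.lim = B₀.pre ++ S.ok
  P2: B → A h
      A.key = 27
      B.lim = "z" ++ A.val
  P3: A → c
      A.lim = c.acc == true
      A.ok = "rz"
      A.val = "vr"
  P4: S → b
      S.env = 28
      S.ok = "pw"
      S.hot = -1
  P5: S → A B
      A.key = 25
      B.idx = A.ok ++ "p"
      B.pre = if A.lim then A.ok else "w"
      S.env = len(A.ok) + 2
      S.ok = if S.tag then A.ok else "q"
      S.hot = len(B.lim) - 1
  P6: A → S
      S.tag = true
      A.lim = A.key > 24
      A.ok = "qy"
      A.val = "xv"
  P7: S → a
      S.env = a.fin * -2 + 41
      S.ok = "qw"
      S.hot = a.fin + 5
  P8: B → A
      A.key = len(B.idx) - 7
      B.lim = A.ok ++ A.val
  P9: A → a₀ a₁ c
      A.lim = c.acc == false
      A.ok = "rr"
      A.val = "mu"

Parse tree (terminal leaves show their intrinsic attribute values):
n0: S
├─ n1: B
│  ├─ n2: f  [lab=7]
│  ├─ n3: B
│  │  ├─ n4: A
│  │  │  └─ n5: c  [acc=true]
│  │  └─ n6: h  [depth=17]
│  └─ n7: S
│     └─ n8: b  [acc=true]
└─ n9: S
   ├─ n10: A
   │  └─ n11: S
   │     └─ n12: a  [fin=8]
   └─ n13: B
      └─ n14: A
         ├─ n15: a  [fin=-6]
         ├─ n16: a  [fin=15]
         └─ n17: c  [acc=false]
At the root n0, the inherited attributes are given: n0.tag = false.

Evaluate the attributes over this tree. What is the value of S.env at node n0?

1. n0.tag = false  [given at root]
2. n1.idx = "vr"  ["vr"]
3. n1.pre = "vz"  ["vz"]
4. n2.lab = 7  [terminal]
5. n3.idx = "xw"  ["xw"]
6. n3.pre = "vzvr"  [B₀.pre ++ B₀.idx]
7. n4.key = 27  [27]
8. n5.acc = true  [terminal]
9. n4.lim = true  [c.acc == true]
10. n4.ok = "rz"  ["rz"]
11. n4.val = "vr"  ["vr"]
12. n6.depth = 17  [terminal]
13. n3.lim = "zvr"  ["z" ++ A.val]
14. n7.tag = true  [f.lab > 6]
15. n8.acc = true  [terminal]
16. n7.env = 28  [28]
17. n7.ok = "pw"  ["pw"]
18. n7.hot = -1  [-1]
19. n1.lim = "vzpw"  [B₀.pre ++ S.ok]
20. n9.tag = true  [S₀.tag == false]
21. n10.key = 25  [25]
22. n11.tag = true  [true]
23. n12.fin = 8  [terminal]
24. n11.env = 25  [a.fin * -2 + 41]
25. n11.ok = "qw"  ["qw"]
26. n11.hot = 13  [a.fin + 5]
27. n10.lim = true  [A.key > 24]
28. n10.ok = "qy"  ["qy"]
29. n10.val = "xv"  ["xv"]
30. n13.idx = "qyp"  [A.ok ++ "p"]
31. n13.pre = "qy"  [if A.lim then A.ok else "w"]
32. n14.key = -4  [len(B.idx) - 7]
33. n15.fin = -6  [terminal]
34. n16.fin = 15  [terminal]
35. n17.acc = false  [terminal]
36. n14.lim = true  [c.acc == false]
37. n14.ok = "rr"  ["rr"]
38. n14.val = "mu"  ["mu"]
39. n13.lim = "rrmu"  [A.ok ++ A.val]
40. n9.env = 4  [len(A.ok) + 2]
41. n9.ok = "qy"  [if S.tag then A.ok else "q"]
42. n9.hot = 3  [len(B.lim) - 1]
43. n0.env = 17  [S₁.hot + S₁.env + 10]
44. n0.ok = "mw"  ["mw"]
45. n0.hot = 24  [S₁.env + 20]

17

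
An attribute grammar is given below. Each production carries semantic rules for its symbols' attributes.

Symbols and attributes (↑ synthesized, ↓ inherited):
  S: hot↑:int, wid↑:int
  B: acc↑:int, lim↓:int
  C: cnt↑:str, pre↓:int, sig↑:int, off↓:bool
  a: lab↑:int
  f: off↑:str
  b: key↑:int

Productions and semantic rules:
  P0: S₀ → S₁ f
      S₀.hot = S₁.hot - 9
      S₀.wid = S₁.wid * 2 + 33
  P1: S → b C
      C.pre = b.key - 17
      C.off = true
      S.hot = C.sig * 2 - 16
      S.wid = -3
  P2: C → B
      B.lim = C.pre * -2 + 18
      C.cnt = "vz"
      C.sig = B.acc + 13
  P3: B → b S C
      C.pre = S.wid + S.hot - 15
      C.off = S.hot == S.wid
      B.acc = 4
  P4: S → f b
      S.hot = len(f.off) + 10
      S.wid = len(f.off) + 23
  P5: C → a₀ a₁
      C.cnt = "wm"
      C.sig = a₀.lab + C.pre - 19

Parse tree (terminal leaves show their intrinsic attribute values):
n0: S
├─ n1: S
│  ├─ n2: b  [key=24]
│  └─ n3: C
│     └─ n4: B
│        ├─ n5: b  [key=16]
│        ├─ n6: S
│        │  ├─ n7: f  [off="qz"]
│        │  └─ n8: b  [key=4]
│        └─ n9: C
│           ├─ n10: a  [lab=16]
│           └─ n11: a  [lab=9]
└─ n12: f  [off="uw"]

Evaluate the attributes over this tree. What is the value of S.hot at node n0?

1. n2.key = 24  [terminal]
2. n3.pre = 7  [b.key - 17]
3. n3.off = true  [true]
4. n4.lim = 4  [C.pre * -2 + 18]
5. n5.key = 16  [terminal]
6. n7.off = "qz"  [terminal]
7. n8.key = 4  [terminal]
8. n6.hot = 12  [len(f.off) + 10]
9. n6.wid = 25  [len(f.off) + 23]
10. n9.pre = 22  [S.wid + S.hot - 15]
11. n9.off = false  [S.hot == S.wid]
12. n10.lab = 16  [terminal]
13. n11.lab = 9  [terminal]
14. n9.cnt = "wm"  ["wm"]
15. n9.sig = 19  [a₀.lab + C.pre - 19]
16. n4.acc = 4  [4]
17. n3.cnt = "vz"  ["vz"]
18. n3.sig = 17  [B.acc + 13]
19. n1.hot = 18  [C.sig * 2 - 16]
20. n1.wid = -3  [-3]
21. n12.off = "uw"  [terminal]
22. n0.hot = 9  [S₁.hot - 9]
23. n0.wid = 27  [S₁.wid * 2 + 33]

9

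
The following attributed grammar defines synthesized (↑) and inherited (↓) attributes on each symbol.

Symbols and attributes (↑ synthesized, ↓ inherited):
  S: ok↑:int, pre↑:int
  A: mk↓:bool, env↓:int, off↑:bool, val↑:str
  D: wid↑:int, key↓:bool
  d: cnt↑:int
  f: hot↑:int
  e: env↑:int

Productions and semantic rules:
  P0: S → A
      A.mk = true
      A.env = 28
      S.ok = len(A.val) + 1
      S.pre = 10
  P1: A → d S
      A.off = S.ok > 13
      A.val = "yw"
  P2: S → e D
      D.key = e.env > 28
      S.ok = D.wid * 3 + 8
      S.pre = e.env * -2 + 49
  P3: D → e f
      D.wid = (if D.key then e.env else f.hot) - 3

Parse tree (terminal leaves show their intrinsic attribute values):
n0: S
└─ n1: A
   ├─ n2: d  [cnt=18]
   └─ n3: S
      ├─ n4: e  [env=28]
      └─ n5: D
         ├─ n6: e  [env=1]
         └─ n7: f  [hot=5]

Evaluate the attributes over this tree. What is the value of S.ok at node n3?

14

1. n1.mk = true  [true]
2. n1.env = 28  [28]
3. n2.cnt = 18  [terminal]
4. n4.env = 28  [terminal]
5. n5.key = false  [e.env > 28]
6. n6.env = 1  [terminal]
7. n7.hot = 5  [terminal]
8. n5.wid = 2  [(if D.key then e.env else f.hot) - 3]
9. n3.ok = 14  [D.wid * 3 + 8]
10. n3.pre = -7  [e.env * -2 + 49]
11. n1.off = true  [S.ok > 13]
12. n1.val = "yw"  ["yw"]
13. n0.ok = 3  [len(A.val) + 1]
14. n0.pre = 10  [10]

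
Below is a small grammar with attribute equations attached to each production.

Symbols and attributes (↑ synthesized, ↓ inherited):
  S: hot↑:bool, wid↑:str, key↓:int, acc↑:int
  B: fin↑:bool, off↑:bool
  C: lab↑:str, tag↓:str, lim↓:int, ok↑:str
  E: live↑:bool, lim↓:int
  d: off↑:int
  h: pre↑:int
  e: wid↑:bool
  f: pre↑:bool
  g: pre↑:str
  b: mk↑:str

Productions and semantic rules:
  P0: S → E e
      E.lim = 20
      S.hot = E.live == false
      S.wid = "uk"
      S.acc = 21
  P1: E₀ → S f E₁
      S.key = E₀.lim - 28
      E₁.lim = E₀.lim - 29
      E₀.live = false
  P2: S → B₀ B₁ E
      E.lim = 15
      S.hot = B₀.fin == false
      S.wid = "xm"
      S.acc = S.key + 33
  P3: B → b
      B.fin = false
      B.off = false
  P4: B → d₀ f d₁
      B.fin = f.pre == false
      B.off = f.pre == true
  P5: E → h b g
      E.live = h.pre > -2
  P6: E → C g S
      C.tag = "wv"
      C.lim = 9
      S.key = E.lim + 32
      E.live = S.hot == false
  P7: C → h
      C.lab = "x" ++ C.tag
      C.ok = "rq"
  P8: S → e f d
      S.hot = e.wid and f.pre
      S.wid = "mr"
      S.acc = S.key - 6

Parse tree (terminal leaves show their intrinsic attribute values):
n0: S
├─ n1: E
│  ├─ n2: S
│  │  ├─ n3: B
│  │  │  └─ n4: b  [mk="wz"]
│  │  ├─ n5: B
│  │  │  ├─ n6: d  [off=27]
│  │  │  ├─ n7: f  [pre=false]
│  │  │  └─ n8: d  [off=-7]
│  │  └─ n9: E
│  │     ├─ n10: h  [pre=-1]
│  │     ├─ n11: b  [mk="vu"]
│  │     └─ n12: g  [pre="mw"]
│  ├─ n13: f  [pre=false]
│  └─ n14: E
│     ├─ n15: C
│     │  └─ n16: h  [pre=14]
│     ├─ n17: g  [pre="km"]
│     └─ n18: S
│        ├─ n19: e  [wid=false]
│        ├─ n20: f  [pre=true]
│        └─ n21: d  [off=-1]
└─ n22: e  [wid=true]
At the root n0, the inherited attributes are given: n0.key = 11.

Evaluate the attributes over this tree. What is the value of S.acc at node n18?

17

1. n0.key = 11  [given at root]
2. n1.lim = 20  [20]
3. n2.key = -8  [E₀.lim - 28]
4. n4.mk = "wz"  [terminal]
5. n3.fin = false  [false]
6. n3.off = false  [false]
7. n6.off = 27  [terminal]
8. n7.pre = false  [terminal]
9. n8.off = -7  [terminal]
10. n5.fin = true  [f.pre == false]
11. n5.off = false  [f.pre == true]
12. n9.lim = 15  [15]
13. n10.pre = -1  [terminal]
14. n11.mk = "vu"  [terminal]
15. n12.pre = "mw"  [terminal]
16. n9.live = true  [h.pre > -2]
17. n2.hot = true  [B₀.fin == false]
18. n2.wid = "xm"  ["xm"]
19. n2.acc = 25  [S.key + 33]
20. n13.pre = false  [terminal]
21. n14.lim = -9  [E₀.lim - 29]
22. n15.tag = "wv"  ["wv"]
23. n15.lim = 9  [9]
24. n16.pre = 14  [terminal]
25. n15.lab = "xwv"  ["x" ++ C.tag]
26. n15.ok = "rq"  ["rq"]
27. n17.pre = "km"  [terminal]
28. n18.key = 23  [E.lim + 32]
29. n19.wid = false  [terminal]
30. n20.pre = true  [terminal]
31. n21.off = -1  [terminal]
32. n18.hot = false  [e.wid and f.pre]
33. n18.wid = "mr"  ["mr"]
34. n18.acc = 17  [S.key - 6]
35. n14.live = true  [S.hot == false]
36. n1.live = false  [false]
37. n22.wid = true  [terminal]
38. n0.hot = true  [E.live == false]
39. n0.wid = "uk"  ["uk"]
40. n0.acc = 21  [21]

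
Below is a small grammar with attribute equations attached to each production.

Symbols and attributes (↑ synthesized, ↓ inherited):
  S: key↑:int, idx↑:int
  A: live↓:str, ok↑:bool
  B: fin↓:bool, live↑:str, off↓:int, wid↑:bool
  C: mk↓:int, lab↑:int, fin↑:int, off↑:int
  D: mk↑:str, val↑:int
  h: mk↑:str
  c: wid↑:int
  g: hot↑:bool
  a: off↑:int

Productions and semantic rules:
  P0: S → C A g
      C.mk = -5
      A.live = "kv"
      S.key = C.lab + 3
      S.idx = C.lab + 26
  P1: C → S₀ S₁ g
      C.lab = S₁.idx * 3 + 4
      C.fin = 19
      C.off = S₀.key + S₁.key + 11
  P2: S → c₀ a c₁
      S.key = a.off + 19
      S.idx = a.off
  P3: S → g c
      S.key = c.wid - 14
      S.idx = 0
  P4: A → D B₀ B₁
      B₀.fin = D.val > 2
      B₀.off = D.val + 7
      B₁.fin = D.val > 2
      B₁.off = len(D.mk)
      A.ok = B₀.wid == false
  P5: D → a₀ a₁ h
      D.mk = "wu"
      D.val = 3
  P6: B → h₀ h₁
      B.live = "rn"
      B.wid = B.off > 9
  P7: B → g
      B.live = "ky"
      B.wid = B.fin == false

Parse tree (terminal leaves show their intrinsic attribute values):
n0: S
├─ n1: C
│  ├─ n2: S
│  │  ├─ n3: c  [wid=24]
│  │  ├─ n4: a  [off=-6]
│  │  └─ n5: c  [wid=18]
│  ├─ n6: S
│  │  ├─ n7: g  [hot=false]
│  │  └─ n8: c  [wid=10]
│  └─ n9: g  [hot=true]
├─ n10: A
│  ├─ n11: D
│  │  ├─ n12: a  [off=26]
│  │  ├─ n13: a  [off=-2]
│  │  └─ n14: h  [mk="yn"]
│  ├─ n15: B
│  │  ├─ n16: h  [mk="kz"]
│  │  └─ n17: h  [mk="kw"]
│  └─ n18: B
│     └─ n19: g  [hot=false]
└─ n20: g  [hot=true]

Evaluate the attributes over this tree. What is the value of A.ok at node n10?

false

1. n1.mk = -5  [-5]
2. n3.wid = 24  [terminal]
3. n4.off = -6  [terminal]
4. n5.wid = 18  [terminal]
5. n2.key = 13  [a.off + 19]
6. n2.idx = -6  [a.off]
7. n7.hot = false  [terminal]
8. n8.wid = 10  [terminal]
9. n6.key = -4  [c.wid - 14]
10. n6.idx = 0  [0]
11. n9.hot = true  [terminal]
12. n1.lab = 4  [S₁.idx * 3 + 4]
13. n1.fin = 19  [19]
14. n1.off = 20  [S₀.key + S₁.key + 11]
15. n10.live = "kv"  ["kv"]
16. n12.off = 26  [terminal]
17. n13.off = -2  [terminal]
18. n14.mk = "yn"  [terminal]
19. n11.mk = "wu"  ["wu"]
20. n11.val = 3  [3]
21. n15.fin = true  [D.val > 2]
22. n15.off = 10  [D.val + 7]
23. n16.mk = "kz"  [terminal]
24. n17.mk = "kw"  [terminal]
25. n15.live = "rn"  ["rn"]
26. n15.wid = true  [B.off > 9]
27. n18.fin = true  [D.val > 2]
28. n18.off = 2  [len(D.mk)]
29. n19.hot = false  [terminal]
30. n18.live = "ky"  ["ky"]
31. n18.wid = false  [B.fin == false]
32. n10.ok = false  [B₀.wid == false]
33. n20.hot = true  [terminal]
34. n0.key = 7  [C.lab + 3]
35. n0.idx = 30  [C.lab + 26]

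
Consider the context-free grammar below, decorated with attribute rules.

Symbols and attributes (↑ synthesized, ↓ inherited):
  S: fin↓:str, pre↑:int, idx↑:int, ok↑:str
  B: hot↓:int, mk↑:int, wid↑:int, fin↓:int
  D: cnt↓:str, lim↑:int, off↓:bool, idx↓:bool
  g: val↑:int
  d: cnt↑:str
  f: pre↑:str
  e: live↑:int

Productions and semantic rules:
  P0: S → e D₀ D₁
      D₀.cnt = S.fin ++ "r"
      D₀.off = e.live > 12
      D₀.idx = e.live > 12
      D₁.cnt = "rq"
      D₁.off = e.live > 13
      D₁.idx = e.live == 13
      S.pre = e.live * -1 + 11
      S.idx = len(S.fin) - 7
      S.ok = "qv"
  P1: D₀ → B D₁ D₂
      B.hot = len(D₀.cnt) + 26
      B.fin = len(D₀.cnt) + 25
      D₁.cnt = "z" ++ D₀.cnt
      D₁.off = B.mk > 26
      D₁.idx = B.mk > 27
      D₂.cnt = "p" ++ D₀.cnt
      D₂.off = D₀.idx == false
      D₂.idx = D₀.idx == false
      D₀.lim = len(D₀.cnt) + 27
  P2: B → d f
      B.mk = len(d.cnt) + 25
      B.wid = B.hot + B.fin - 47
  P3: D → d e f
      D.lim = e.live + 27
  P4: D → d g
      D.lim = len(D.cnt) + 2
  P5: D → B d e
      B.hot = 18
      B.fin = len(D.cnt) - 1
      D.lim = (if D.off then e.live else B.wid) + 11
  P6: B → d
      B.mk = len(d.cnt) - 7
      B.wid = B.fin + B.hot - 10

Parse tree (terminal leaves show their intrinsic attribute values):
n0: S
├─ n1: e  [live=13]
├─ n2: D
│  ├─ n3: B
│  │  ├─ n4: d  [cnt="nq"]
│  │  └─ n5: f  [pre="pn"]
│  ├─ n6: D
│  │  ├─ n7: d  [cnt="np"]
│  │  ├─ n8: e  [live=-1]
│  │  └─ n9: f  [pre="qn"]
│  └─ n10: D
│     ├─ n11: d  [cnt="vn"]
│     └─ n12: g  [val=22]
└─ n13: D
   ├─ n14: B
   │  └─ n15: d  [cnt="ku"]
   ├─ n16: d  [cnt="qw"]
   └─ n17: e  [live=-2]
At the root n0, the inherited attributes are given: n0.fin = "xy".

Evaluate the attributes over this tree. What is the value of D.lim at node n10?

6

1. n0.fin = "xy"  [given at root]
2. n1.live = 13  [terminal]
3. n2.cnt = "xyr"  [S.fin ++ "r"]
4. n2.off = true  [e.live > 12]
5. n2.idx = true  [e.live > 12]
6. n3.hot = 29  [len(D₀.cnt) + 26]
7. n3.fin = 28  [len(D₀.cnt) + 25]
8. n4.cnt = "nq"  [terminal]
9. n5.pre = "pn"  [terminal]
10. n3.mk = 27  [len(d.cnt) + 25]
11. n3.wid = 10  [B.hot + B.fin - 47]
12. n6.cnt = "zxyr"  ["z" ++ D₀.cnt]
13. n6.off = true  [B.mk > 26]
14. n6.idx = false  [B.mk > 27]
15. n7.cnt = "np"  [terminal]
16. n8.live = -1  [terminal]
17. n9.pre = "qn"  [terminal]
18. n6.lim = 26  [e.live + 27]
19. n10.cnt = "pxyr"  ["p" ++ D₀.cnt]
20. n10.off = false  [D₀.idx == false]
21. n10.idx = false  [D₀.idx == false]
22. n11.cnt = "vn"  [terminal]
23. n12.val = 22  [terminal]
24. n10.lim = 6  [len(D.cnt) + 2]
25. n2.lim = 30  [len(D₀.cnt) + 27]
26. n13.cnt = "rq"  ["rq"]
27. n13.off = false  [e.live > 13]
28. n13.idx = true  [e.live == 13]
29. n14.hot = 18  [18]
30. n14.fin = 1  [len(D.cnt) - 1]
31. n15.cnt = "ku"  [terminal]
32. n14.mk = -5  [len(d.cnt) - 7]
33. n14.wid = 9  [B.fin + B.hot - 10]
34. n16.cnt = "qw"  [terminal]
35. n17.live = -2  [terminal]
36. n13.lim = 20  [(if D.off then e.live else B.wid) + 11]
37. n0.pre = -2  [e.live * -1 + 11]
38. n0.idx = -5  [len(S.fin) - 7]
39. n0.ok = "qv"  ["qv"]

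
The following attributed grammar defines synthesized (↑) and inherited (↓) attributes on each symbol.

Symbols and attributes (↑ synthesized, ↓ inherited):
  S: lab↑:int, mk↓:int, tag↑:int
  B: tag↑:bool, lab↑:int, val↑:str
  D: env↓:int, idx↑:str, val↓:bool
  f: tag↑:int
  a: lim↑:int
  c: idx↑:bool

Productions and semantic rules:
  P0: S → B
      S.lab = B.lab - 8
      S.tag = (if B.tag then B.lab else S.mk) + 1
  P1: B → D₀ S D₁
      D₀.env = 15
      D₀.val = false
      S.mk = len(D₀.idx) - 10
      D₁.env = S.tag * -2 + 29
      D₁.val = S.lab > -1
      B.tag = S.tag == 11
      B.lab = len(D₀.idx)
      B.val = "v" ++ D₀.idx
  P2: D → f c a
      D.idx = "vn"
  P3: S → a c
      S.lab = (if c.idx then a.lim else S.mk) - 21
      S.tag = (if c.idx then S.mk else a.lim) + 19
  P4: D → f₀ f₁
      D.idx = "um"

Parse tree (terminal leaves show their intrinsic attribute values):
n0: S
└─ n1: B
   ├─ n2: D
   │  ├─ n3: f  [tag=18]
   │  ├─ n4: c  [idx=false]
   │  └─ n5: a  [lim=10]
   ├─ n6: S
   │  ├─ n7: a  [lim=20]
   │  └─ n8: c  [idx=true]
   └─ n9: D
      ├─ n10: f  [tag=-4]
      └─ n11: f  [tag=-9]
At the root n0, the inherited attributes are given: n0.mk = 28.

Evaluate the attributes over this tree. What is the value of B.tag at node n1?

1. n0.mk = 28  [given at root]
2. n2.env = 15  [15]
3. n2.val = false  [false]
4. n3.tag = 18  [terminal]
5. n4.idx = false  [terminal]
6. n5.lim = 10  [terminal]
7. n2.idx = "vn"  ["vn"]
8. n6.mk = -8  [len(D₀.idx) - 10]
9. n7.lim = 20  [terminal]
10. n8.idx = true  [terminal]
11. n6.lab = -1  [(if c.idx then a.lim else S.mk) - 21]
12. n6.tag = 11  [(if c.idx then S.mk else a.lim) + 19]
13. n9.env = 7  [S.tag * -2 + 29]
14. n9.val = false  [S.lab > -1]
15. n10.tag = -4  [terminal]
16. n11.tag = -9  [terminal]
17. n9.idx = "um"  ["um"]
18. n1.tag = true  [S.tag == 11]
19. n1.lab = 2  [len(D₀.idx)]
20. n1.val = "vvn"  ["v" ++ D₀.idx]
21. n0.lab = -6  [B.lab - 8]
22. n0.tag = 3  [(if B.tag then B.lab else S.mk) + 1]

true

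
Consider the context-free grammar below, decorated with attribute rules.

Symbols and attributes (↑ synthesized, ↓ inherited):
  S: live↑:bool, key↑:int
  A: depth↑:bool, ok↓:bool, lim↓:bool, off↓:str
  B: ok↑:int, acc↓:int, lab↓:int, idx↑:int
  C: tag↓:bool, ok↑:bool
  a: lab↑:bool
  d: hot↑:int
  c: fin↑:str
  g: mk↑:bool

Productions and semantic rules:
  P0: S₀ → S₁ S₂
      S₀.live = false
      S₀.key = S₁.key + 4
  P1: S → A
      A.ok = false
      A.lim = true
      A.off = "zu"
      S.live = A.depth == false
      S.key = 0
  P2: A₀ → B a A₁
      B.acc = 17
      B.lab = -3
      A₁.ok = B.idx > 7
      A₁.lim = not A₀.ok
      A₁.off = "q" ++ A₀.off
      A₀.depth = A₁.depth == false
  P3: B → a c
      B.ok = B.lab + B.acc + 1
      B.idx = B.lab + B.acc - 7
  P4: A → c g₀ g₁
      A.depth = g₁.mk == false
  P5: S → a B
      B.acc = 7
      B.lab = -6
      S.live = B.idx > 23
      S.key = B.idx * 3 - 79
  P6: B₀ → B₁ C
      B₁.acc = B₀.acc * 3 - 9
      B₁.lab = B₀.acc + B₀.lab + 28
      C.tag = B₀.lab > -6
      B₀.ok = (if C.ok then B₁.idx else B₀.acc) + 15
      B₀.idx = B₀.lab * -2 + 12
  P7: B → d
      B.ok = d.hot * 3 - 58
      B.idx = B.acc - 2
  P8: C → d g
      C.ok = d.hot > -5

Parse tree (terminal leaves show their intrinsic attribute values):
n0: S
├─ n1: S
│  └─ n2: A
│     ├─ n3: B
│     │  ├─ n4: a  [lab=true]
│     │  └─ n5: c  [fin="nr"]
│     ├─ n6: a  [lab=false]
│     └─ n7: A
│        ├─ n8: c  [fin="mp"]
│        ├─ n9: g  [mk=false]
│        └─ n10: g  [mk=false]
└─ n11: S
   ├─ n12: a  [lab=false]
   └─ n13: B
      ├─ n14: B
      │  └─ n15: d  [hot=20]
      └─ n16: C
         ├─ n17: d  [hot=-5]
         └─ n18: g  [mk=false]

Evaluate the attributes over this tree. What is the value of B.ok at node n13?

1. n2.ok = false  [false]
2. n2.lim = true  [true]
3. n2.off = "zu"  ["zu"]
4. n3.acc = 17  [17]
5. n3.lab = -3  [-3]
6. n4.lab = true  [terminal]
7. n5.fin = "nr"  [terminal]
8. n3.ok = 15  [B.lab + B.acc + 1]
9. n3.idx = 7  [B.lab + B.acc - 7]
10. n6.lab = false  [terminal]
11. n7.ok = false  [B.idx > 7]
12. n7.lim = true  [not A₀.ok]
13. n7.off = "qzu"  ["q" ++ A₀.off]
14. n8.fin = "mp"  [terminal]
15. n9.mk = false  [terminal]
16. n10.mk = false  [terminal]
17. n7.depth = true  [g₁.mk == false]
18. n2.depth = false  [A₁.depth == false]
19. n1.live = true  [A.depth == false]
20. n1.key = 0  [0]
21. n12.lab = false  [terminal]
22. n13.acc = 7  [7]
23. n13.lab = -6  [-6]
24. n14.acc = 12  [B₀.acc * 3 - 9]
25. n14.lab = 29  [B₀.acc + B₀.lab + 28]
26. n15.hot = 20  [terminal]
27. n14.ok = 2  [d.hot * 3 - 58]
28. n14.idx = 10  [B.acc - 2]
29. n16.tag = false  [B₀.lab > -6]
30. n17.hot = -5  [terminal]
31. n18.mk = false  [terminal]
32. n16.ok = false  [d.hot > -5]
33. n13.ok = 22  [(if C.ok then B₁.idx else B₀.acc) + 15]
34. n13.idx = 24  [B₀.lab * -2 + 12]
35. n11.live = true  [B.idx > 23]
36. n11.key = -7  [B.idx * 3 - 79]
37. n0.live = false  [false]
38. n0.key = 4  [S₁.key + 4]

22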